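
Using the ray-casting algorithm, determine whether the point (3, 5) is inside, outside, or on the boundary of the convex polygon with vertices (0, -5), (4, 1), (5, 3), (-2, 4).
The point (3, 5) lies strictly outside the polygon

Cast a horizontal ray to the right from the query point and count how many polygon edges it crosses (each edge strictly once or zero times, handled with the usual half-open convention). 
Parity of crossings → even ⇒ outside.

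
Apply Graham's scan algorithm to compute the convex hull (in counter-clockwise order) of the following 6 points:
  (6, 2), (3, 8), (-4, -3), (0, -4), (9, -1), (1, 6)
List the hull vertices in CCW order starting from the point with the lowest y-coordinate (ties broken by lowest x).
Hull (CCW) = [(0, -4), (9, -1), (3, 8), (1, 6), (-4, -3)]

Graham scan procedure:
  1. Find the pivot p₀ = point with lowest y (tie → lowest x): (0, -4).
  2. Sort the remaining points by polar angle around p₀.
  3. Walk through sorted points, maintaining a stack; pop the top while the last three entries make a non-left turn (cross product ≤ 0).
  4. Final stack is the convex hull in CCW order: (0, -4), (9, -1), (3, 8), (1, 6), (-4, -3).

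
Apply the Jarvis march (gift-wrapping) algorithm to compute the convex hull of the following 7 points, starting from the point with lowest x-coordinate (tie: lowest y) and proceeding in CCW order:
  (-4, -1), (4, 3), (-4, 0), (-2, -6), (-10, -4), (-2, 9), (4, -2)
Hull (CCW) = [(-10, -4), (-2, -6), (4, -2), (4, 3), (-2, 9)]

Jarvis march: at each step, from the current hull vertex p, select the next vertex q as the point such that every other point lies strictly to the left of (or on) the directed line p → q. (Equivalently: for every other point r, the cross product (q − p) × (r − p) ≥ 0.)
Starting point (lowest x, tie lowest y): (-10, -4). Wrap until returning to start. Resulting hull: (-10, -4), (-2, -6), (4, -2), (4, 3), (-2, 9).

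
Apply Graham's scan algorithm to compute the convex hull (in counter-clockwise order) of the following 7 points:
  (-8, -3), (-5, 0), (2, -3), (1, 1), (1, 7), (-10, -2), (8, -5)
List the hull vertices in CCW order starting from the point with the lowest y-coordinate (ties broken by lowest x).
Hull (CCW) = [(8, -5), (1, 7), (-10, -2), (-8, -3)]

Graham scan procedure:
  1. Find the pivot p₀ = point with lowest y (tie → lowest x): (8, -5).
  2. Sort the remaining points by polar angle around p₀.
  3. Walk through sorted points, maintaining a stack; pop the top while the last three entries make a non-left turn (cross product ≤ 0).
  4. Final stack is the convex hull in CCW order: (8, -5), (1, 7), (-10, -2), (-8, -3).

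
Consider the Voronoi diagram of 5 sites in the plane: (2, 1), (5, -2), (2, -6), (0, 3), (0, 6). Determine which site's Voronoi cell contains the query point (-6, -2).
Nearest site = (0, 3)

The Voronoi cell of site s contains exactly those query points closer to s than to any other site. Compute squared distances from q = (-6, -2) to each site:
  (0 − -6)² + (3 − -2)² = 61
  (2 − -6)² + (1 − -2)² = 73
  (2 − -6)² + (-6 − -2)² = 80
  (0 − -6)² + (6 − -2)² = 100
  (5 − -6)² + (-2 − -2)² = 121
Minimum is attained by (0, 3), so q lies in its Voronoi cell.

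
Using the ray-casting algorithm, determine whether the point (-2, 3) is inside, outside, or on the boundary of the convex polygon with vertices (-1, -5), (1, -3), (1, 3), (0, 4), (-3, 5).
The point (-2, 3) lies strictly inside the polygon

Cast a horizontal ray to the right from the query point and count how many polygon edges it crosses (each edge strictly once or zero times, handled with the usual half-open convention). 
Parity of crossings → odd ⇒ inside.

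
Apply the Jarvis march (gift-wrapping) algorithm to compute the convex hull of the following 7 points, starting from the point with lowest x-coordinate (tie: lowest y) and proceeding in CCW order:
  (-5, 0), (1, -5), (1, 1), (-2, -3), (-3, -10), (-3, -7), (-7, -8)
Hull (CCW) = [(-7, -8), (-3, -10), (1, -5), (1, 1), (-5, 0)]

Jarvis march: at each step, from the current hull vertex p, select the next vertex q as the point such that every other point lies strictly to the left of (or on) the directed line p → q. (Equivalently: for every other point r, the cross product (q − p) × (r − p) ≥ 0.)
Starting point (lowest x, tie lowest y): (-7, -8). Wrap until returning to start. Resulting hull: (-7, -8), (-3, -10), (1, -5), (1, 1), (-5, 0).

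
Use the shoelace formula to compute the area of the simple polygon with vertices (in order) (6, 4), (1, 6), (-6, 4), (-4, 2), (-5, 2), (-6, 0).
Area = 33

Shoelace formula: Area = (1/2) |Σ_i (x_i · y_{i+1} − x_{i+1} · y_i)| (indices mod n). Compute each cross term:
  (6)(6) − (1)(4) = 32
  (1)(4) − (-6)(6) = 40
  (-6)(2) − (-4)(4) = 4
  (-4)(2) − (-5)(2) = 2
  (-5)(0) − (-6)(2) = 12
  (-6)(4) − (6)(0) = -24
Sum = 66, so (signed) Area = 66/2 = 33, |Area| = 33.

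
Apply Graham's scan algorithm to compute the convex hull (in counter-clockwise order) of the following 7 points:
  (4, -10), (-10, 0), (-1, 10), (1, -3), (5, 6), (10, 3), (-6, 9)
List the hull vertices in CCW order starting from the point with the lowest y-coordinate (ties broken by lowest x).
Hull (CCW) = [(4, -10), (10, 3), (-1, 10), (-6, 9), (-10, 0)]

Graham scan procedure:
  1. Find the pivot p₀ = point with lowest y (tie → lowest x): (4, -10).
  2. Sort the remaining points by polar angle around p₀.
  3. Walk through sorted points, maintaining a stack; pop the top while the last three entries make a non-left turn (cross product ≤ 0).
  4. Final stack is the convex hull in CCW order: (4, -10), (10, 3), (-1, 10), (-6, 9), (-10, 0).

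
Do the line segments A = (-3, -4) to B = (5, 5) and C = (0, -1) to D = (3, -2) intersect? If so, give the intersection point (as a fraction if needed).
No (intersection of containing lines falls outside at least one segment)

Parametrize and solve: t = 12/35, s = -3/35. At least one of these is outside [0, 1], so the segments do not intersect.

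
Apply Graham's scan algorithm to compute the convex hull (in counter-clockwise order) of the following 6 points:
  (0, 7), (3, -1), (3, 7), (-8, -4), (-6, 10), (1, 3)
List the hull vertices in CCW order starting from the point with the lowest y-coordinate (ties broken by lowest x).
Hull (CCW) = [(-8, -4), (3, -1), (3, 7), (-6, 10)]

Graham scan procedure:
  1. Find the pivot p₀ = point with lowest y (tie → lowest x): (-8, -4).
  2. Sort the remaining points by polar angle around p₀.
  3. Walk through sorted points, maintaining a stack; pop the top while the last three entries make a non-left turn (cross product ≤ 0).
  4. Final stack is the convex hull in CCW order: (-8, -4), (3, -1), (3, 7), (-6, 10).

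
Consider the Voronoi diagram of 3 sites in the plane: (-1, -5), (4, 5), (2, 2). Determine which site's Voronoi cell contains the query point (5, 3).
Nearest site = (4, 5)

The Voronoi cell of site s contains exactly those query points closer to s than to any other site. Compute squared distances from q = (5, 3) to each site:
  (4 − 5)² + (5 − 3)² = 5
  (2 − 5)² + (2 − 3)² = 10
  (-1 − 5)² + (-5 − 3)² = 100
Minimum is attained by (4, 5), so q lies in its Voronoi cell.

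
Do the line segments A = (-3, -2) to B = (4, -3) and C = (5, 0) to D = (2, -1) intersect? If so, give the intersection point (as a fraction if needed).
No (intersection of containing lines falls outside at least one segment)

Parametrize and solve: t = 1/5, s = 11/5. At least one of these is outside [0, 1], so the segments do not intersect.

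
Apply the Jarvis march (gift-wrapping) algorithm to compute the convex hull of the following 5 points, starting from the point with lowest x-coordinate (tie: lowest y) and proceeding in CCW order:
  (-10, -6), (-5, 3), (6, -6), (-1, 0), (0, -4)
Hull (CCW) = [(-10, -6), (6, -6), (-1, 0), (-5, 3)]

Jarvis march: at each step, from the current hull vertex p, select the next vertex q as the point such that every other point lies strictly to the left of (or on) the directed line p → q. (Equivalently: for every other point r, the cross product (q − p) × (r − p) ≥ 0.)
Starting point (lowest x, tie lowest y): (-10, -6). Wrap until returning to start. Resulting hull: (-10, -6), (6, -6), (-1, 0), (-5, 3).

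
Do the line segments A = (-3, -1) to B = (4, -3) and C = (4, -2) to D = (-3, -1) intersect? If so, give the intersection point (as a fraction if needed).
Yes; intersection at (-3, -1) (t = 0 on AB, s = 1 on CD)

Parametrize AB as A + t(B − A) = (-3 + 7 t, -1 + -2 t) and CD as C + s(D − C) = (4 + -7 s, -2 + 1 s). Solve the linear system for (t, s). Determinant = 7 ≠ 0, so a unique intersection of the containing lines exists. Solution: t = 0, s = 1 — both in [0, 1], so the segments cross. Intersection point: (-3, -1).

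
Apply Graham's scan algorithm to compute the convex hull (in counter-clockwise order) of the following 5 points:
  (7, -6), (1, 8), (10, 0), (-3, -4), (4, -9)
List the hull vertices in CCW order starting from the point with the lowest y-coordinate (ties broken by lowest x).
Hull (CCW) = [(4, -9), (7, -6), (10, 0), (1, 8), (-3, -4)]

Graham scan procedure:
  1. Find the pivot p₀ = point with lowest y (tie → lowest x): (4, -9).
  2. Sort the remaining points by polar angle around p₀.
  3. Walk through sorted points, maintaining a stack; pop the top while the last three entries make a non-left turn (cross product ≤ 0).
  4. Final stack is the convex hull in CCW order: (4, -9), (7, -6), (10, 0), (1, 8), (-3, -4).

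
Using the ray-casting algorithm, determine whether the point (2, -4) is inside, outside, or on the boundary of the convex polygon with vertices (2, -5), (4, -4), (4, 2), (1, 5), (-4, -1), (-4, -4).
The point (2, -4) lies strictly inside the polygon

Cast a horizontal ray to the right from the query point and count how many polygon edges it crosses (each edge strictly once or zero times, handled with the usual half-open convention). 
Parity of crossings → odd ⇒ inside.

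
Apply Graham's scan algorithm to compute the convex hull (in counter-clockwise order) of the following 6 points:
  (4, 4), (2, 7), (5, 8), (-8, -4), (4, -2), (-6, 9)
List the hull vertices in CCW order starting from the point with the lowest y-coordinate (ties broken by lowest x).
Hull (CCW) = [(-8, -4), (4, -2), (5, 8), (-6, 9)]

Graham scan procedure:
  1. Find the pivot p₀ = point with lowest y (tie → lowest x): (-8, -4).
  2. Sort the remaining points by polar angle around p₀.
  3. Walk through sorted points, maintaining a stack; pop the top while the last three entries make a non-left turn (cross product ≤ 0).
  4. Final stack is the convex hull in CCW order: (-8, -4), (4, -2), (5, 8), (-6, 9).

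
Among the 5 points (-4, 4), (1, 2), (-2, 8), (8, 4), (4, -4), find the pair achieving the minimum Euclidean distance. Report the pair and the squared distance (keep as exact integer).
Pair = ((-4, 4), (-2, 8)); squared distance = 20

Compute all C(5, 2) = 10 pairwise squared distances (x_i − x_j)² + (y_i − y_j)². The minimum is 20, attained by the pair ((-4, 4), (-2, 8)).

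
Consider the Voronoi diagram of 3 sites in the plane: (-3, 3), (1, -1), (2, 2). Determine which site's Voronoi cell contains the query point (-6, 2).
Nearest site = (-3, 3)

The Voronoi cell of site s contains exactly those query points closer to s than to any other site. Compute squared distances from q = (-6, 2) to each site:
  (-3 − -6)² + (3 − 2)² = 10
  (1 − -6)² + (-1 − 2)² = 58
  (2 − -6)² + (2 − 2)² = 64
Minimum is attained by (-3, 3), so q lies in its Voronoi cell.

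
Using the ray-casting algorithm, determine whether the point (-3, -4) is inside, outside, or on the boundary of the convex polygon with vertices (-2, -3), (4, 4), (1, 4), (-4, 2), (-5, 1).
The point (-3, -4) lies strictly outside the polygon

Cast a horizontal ray to the right from the query point and count how many polygon edges it crosses (each edge strictly once or zero times, handled with the usual half-open convention). 
Parity of crossings → even ⇒ outside.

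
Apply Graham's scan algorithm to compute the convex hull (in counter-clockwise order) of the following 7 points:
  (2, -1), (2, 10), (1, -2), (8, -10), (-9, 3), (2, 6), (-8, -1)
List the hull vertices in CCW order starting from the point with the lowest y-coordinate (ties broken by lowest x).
Hull (CCW) = [(8, -10), (2, 10), (-9, 3), (-8, -1)]

Graham scan procedure:
  1. Find the pivot p₀ = point with lowest y (tie → lowest x): (8, -10).
  2. Sort the remaining points by polar angle around p₀.
  3. Walk through sorted points, maintaining a stack; pop the top while the last three entries make a non-left turn (cross product ≤ 0).
  4. Final stack is the convex hull in CCW order: (8, -10), (2, 10), (-9, 3), (-8, -1).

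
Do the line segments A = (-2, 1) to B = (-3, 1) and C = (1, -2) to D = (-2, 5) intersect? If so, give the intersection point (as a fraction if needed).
No (intersection of containing lines falls outside at least one segment)

Parametrize and solve: t = -12/7, s = 3/7. At least one of these is outside [0, 1], so the segments do not intersect.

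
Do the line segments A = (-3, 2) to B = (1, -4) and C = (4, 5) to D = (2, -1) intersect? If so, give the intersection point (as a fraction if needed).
No (intersection of containing lines falls outside at least one segment)

Parametrize and solve: t = 1, s = 3/2. At least one of these is outside [0, 1], so the segments do not intersect.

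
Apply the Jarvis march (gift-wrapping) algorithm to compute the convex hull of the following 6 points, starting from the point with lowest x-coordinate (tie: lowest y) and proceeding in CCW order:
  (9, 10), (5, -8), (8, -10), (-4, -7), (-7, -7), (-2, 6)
Hull (CCW) = [(-7, -7), (8, -10), (9, 10), (-2, 6)]

Jarvis march: at each step, from the current hull vertex p, select the next vertex q as the point such that every other point lies strictly to the left of (or on) the directed line p → q. (Equivalently: for every other point r, the cross product (q − p) × (r − p) ≥ 0.)
Starting point (lowest x, tie lowest y): (-7, -7). Wrap until returning to start. Resulting hull: (-7, -7), (8, -10), (9, 10), (-2, 6).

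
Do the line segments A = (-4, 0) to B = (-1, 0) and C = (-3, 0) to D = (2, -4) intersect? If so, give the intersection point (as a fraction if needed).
Yes; intersection at (-3, 0) (t = 1/3 on AB, s = 0 on CD)

Parametrize AB as A + t(B − A) = (-4 + 3 t, 0 + 0 t) and CD as C + s(D − C) = (-3 + 5 s, 0 + -4 s). Solve the linear system for (t, s). Determinant = 12 ≠ 0, so a unique intersection of the containing lines exists. Solution: t = 1/3, s = 0 — both in [0, 1], so the segments cross. Intersection point: (-3, 0).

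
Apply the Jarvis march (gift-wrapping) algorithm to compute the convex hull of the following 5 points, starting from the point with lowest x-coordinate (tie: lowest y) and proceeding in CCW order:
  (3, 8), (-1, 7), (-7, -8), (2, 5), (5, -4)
Hull (CCW) = [(-7, -8), (5, -4), (3, 8), (-1, 7)]

Jarvis march: at each step, from the current hull vertex p, select the next vertex q as the point such that every other point lies strictly to the left of (or on) the directed line p → q. (Equivalently: for every other point r, the cross product (q − p) × (r − p) ≥ 0.)
Starting point (lowest x, tie lowest y): (-7, -8). Wrap until returning to start. Resulting hull: (-7, -8), (5, -4), (3, 8), (-1, 7).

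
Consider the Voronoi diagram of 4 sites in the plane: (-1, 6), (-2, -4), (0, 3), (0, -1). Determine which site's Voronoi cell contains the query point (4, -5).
Nearest site = (0, -1)

The Voronoi cell of site s contains exactly those query points closer to s than to any other site. Compute squared distances from q = (4, -5) to each site:
  (0 − 4)² + (-1 − -5)² = 32
  (-2 − 4)² + (-4 − -5)² = 37
  (0 − 4)² + (3 − -5)² = 80
  (-1 − 4)² + (6 − -5)² = 146
Minimum is attained by (0, -1), so q lies in its Voronoi cell.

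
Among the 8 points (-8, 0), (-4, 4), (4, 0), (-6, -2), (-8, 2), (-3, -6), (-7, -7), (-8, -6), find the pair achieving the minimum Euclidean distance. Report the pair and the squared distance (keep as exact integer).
Pair = ((-7, -7), (-8, -6)); squared distance = 2

Compute all C(8, 2) = 28 pairwise squared distances (x_i − x_j)² + (y_i − y_j)². The minimum is 2, attained by the pair ((-7, -7), (-8, -6)).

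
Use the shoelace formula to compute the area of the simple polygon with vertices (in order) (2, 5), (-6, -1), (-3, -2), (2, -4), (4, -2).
Area = 89/2

Shoelace formula: Area = (1/2) |Σ_i (x_i · y_{i+1} − x_{i+1} · y_i)| (indices mod n). Compute each cross term:
  (2)(-1) − (-6)(5) = 28
  (-6)(-2) − (-3)(-1) = 9
  (-3)(-4) − (2)(-2) = 16
  (2)(-2) − (4)(-4) = 12
  (4)(5) − (2)(-2) = 24
Sum = 89, so (signed) Area = 89/2 = 89/2, |Area| = 89/2.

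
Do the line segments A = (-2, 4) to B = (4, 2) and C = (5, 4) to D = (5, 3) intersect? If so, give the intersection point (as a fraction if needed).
No (intersection of containing lines falls outside at least one segment)

Parametrize and solve: t = 7/6, s = 7/3. At least one of these is outside [0, 1], so the segments do not intersect.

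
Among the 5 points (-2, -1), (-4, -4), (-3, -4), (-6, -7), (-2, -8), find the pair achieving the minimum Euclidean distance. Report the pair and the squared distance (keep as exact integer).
Pair = ((-4, -4), (-3, -4)); squared distance = 1

Compute all C(5, 2) = 10 pairwise squared distances (x_i − x_j)² + (y_i − y_j)². The minimum is 1, attained by the pair ((-4, -4), (-3, -4)).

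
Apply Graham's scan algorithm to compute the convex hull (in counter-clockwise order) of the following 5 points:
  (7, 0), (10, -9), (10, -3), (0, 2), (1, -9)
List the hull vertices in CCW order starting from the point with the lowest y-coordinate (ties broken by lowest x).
Hull (CCW) = [(1, -9), (10, -9), (10, -3), (7, 0), (0, 2)]

Graham scan procedure:
  1. Find the pivot p₀ = point with lowest y (tie → lowest x): (1, -9).
  2. Sort the remaining points by polar angle around p₀.
  3. Walk through sorted points, maintaining a stack; pop the top while the last three entries make a non-left turn (cross product ≤ 0).
  4. Final stack is the convex hull in CCW order: (1, -9), (10, -9), (10, -3), (7, 0), (0, 2).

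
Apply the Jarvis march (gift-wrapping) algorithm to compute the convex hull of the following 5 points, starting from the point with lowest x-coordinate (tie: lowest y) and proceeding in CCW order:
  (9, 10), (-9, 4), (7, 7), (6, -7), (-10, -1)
Hull (CCW) = [(-10, -1), (6, -7), (9, 10), (-9, 4)]

Jarvis march: at each step, from the current hull vertex p, select the next vertex q as the point such that every other point lies strictly to the left of (or on) the directed line p → q. (Equivalently: for every other point r, the cross product (q − p) × (r − p) ≥ 0.)
Starting point (lowest x, tie lowest y): (-10, -1). Wrap until returning to start. Resulting hull: (-10, -1), (6, -7), (9, 10), (-9, 4).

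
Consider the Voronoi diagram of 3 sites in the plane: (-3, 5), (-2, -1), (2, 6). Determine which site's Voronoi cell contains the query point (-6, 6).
Nearest site = (-3, 5)

The Voronoi cell of site s contains exactly those query points closer to s than to any other site. Compute squared distances from q = (-6, 6) to each site:
  (-3 − -6)² + (5 − 6)² = 10
  (2 − -6)² + (6 − 6)² = 64
  (-2 − -6)² + (-1 − 6)² = 65
Minimum is attained by (-3, 5), so q lies in its Voronoi cell.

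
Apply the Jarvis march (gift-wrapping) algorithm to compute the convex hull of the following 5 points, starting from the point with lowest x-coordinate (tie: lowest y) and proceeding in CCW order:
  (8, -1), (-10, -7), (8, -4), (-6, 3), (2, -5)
Hull (CCW) = [(-10, -7), (8, -4), (8, -1), (-6, 3)]

Jarvis march: at each step, from the current hull vertex p, select the next vertex q as the point such that every other point lies strictly to the left of (or on) the directed line p → q. (Equivalently: for every other point r, the cross product (q − p) × (r − p) ≥ 0.)
Starting point (lowest x, tie lowest y): (-10, -7). Wrap until returning to start. Resulting hull: (-10, -7), (8, -4), (8, -1), (-6, 3).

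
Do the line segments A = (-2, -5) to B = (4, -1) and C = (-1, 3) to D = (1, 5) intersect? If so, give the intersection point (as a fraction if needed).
No (intersection of containing lines falls outside at least one segment)

Parametrize and solve: t = -7/2, s = -11. At least one of these is outside [0, 1], so the segments do not intersect.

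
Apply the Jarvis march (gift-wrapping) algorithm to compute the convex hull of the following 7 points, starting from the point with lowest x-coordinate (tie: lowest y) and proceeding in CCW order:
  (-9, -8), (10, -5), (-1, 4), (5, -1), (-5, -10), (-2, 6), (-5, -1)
Hull (CCW) = [(-9, -8), (-5, -10), (10, -5), (-2, 6)]

Jarvis march: at each step, from the current hull vertex p, select the next vertex q as the point such that every other point lies strictly to the left of (or on) the directed line p → q. (Equivalently: for every other point r, the cross product (q − p) × (r − p) ≥ 0.)
Starting point (lowest x, tie lowest y): (-9, -8). Wrap until returning to start. Resulting hull: (-9, -8), (-5, -10), (10, -5), (-2, 6).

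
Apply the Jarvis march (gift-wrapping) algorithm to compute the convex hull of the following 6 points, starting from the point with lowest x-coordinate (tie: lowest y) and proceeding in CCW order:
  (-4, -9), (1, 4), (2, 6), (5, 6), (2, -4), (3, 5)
Hull (CCW) = [(-4, -9), (2, -4), (5, 6), (2, 6), (1, 4)]

Jarvis march: at each step, from the current hull vertex p, select the next vertex q as the point such that every other point lies strictly to the left of (or on) the directed line p → q. (Equivalently: for every other point r, the cross product (q − p) × (r − p) ≥ 0.)
Starting point (lowest x, tie lowest y): (-4, -9). Wrap until returning to start. Resulting hull: (-4, -9), (2, -4), (5, 6), (2, 6), (1, 4).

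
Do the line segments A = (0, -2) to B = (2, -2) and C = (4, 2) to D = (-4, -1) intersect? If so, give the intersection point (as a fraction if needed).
No (intersection of containing lines falls outside at least one segment)

Parametrize and solve: t = -10/3, s = 4/3. At least one of these is outside [0, 1], so the segments do not intersect.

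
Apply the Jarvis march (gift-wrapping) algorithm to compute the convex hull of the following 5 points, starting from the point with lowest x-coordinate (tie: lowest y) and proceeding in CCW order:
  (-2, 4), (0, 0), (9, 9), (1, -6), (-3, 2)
Hull (CCW) = [(-3, 2), (1, -6), (9, 9), (-2, 4)]

Jarvis march: at each step, from the current hull vertex p, select the next vertex q as the point such that every other point lies strictly to the left of (or on) the directed line p → q. (Equivalently: for every other point r, the cross product (q − p) × (r − p) ≥ 0.)
Starting point (lowest x, tie lowest y): (-3, 2). Wrap until returning to start. Resulting hull: (-3, 2), (1, -6), (9, 9), (-2, 4).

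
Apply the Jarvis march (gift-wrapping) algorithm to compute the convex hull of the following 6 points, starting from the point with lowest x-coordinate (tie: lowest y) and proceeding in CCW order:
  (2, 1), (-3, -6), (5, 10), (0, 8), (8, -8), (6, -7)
Hull (CCW) = [(-3, -6), (8, -8), (5, 10), (0, 8)]

Jarvis march: at each step, from the current hull vertex p, select the next vertex q as the point such that every other point lies strictly to the left of (or on) the directed line p → q. (Equivalently: for every other point r, the cross product (q − p) × (r − p) ≥ 0.)
Starting point (lowest x, tie lowest y): (-3, -6). Wrap until returning to start. Resulting hull: (-3, -6), (8, -8), (5, 10), (0, 8).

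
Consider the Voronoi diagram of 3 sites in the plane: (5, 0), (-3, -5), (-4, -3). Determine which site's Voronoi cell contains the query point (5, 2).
Nearest site = (5, 0)

The Voronoi cell of site s contains exactly those query points closer to s than to any other site. Compute squared distances from q = (5, 2) to each site:
  (5 − 5)² + (0 − 2)² = 4
  (-4 − 5)² + (-3 − 2)² = 106
  (-3 − 5)² + (-5 − 2)² = 113
Minimum is attained by (5, 0), so q lies in its Voronoi cell.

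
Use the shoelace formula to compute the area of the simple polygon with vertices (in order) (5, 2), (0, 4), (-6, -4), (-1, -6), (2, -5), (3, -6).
Area = 66

Shoelace formula: Area = (1/2) |Σ_i (x_i · y_{i+1} − x_{i+1} · y_i)| (indices mod n). Compute each cross term:
  (5)(4) − (0)(2) = 20
  (0)(-4) − (-6)(4) = 24
  (-6)(-6) − (-1)(-4) = 32
  (-1)(-5) − (2)(-6) = 17
  (2)(-6) − (3)(-5) = 3
  (3)(2) − (5)(-6) = 36
Sum = 132, so (signed) Area = 132/2 = 66, |Area| = 66.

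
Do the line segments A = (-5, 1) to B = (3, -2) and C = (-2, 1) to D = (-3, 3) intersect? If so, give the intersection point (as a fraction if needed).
No (intersection of containing lines falls outside at least one segment)

Parametrize and solve: t = 6/13, s = -9/13. At least one of these is outside [0, 1], so the segments do not intersect.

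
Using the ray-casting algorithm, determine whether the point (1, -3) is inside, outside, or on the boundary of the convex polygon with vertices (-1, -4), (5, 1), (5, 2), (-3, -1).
The point (1, -3) lies strictly outside the polygon

Cast a horizontal ray to the right from the query point and count how many polygon edges it crosses (each edge strictly once or zero times, handled with the usual half-open convention). 
Parity of crossings → even ⇒ outside.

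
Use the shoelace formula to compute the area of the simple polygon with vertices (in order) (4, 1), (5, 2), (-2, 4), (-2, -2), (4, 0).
Area = 51/2

Shoelace formula: Area = (1/2) |Σ_i (x_i · y_{i+1} − x_{i+1} · y_i)| (indices mod n). Compute each cross term:
  (4)(2) − (5)(1) = 3
  (5)(4) − (-2)(2) = 24
  (-2)(-2) − (-2)(4) = 12
  (-2)(0) − (4)(-2) = 8
  (4)(1) − (4)(0) = 4
Sum = 51, so (signed) Area = 51/2 = 51/2, |Area| = 51/2.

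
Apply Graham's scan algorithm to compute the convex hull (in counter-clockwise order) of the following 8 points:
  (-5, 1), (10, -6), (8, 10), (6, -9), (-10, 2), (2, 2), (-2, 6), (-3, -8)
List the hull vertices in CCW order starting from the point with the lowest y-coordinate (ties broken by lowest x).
Hull (CCW) = [(6, -9), (10, -6), (8, 10), (-2, 6), (-10, 2), (-3, -8)]

Graham scan procedure:
  1. Find the pivot p₀ = point with lowest y (tie → lowest x): (6, -9).
  2. Sort the remaining points by polar angle around p₀.
  3. Walk through sorted points, maintaining a stack; pop the top while the last three entries make a non-left turn (cross product ≤ 0).
  4. Final stack is the convex hull in CCW order: (6, -9), (10, -6), (8, 10), (-2, 6), (-10, 2), (-3, -8).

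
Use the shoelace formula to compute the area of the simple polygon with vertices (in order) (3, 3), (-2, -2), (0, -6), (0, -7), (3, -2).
Area = 24

Shoelace formula: Area = (1/2) |Σ_i (x_i · y_{i+1} − x_{i+1} · y_i)| (indices mod n). Compute each cross term:
  (3)(-2) − (-2)(3) = 0
  (-2)(-6) − (0)(-2) = 12
  (0)(-7) − (0)(-6) = 0
  (0)(-2) − (3)(-7) = 21
  (3)(3) − (3)(-2) = 15
Sum = 48, so (signed) Area = 48/2 = 24, |Area| = 24.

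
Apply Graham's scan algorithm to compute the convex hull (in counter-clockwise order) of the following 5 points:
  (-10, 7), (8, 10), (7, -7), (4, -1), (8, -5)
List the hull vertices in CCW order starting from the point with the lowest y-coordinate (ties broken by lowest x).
Hull (CCW) = [(7, -7), (8, -5), (8, 10), (-10, 7)]

Graham scan procedure:
  1. Find the pivot p₀ = point with lowest y (tie → lowest x): (7, -7).
  2. Sort the remaining points by polar angle around p₀.
  3. Walk through sorted points, maintaining a stack; pop the top while the last three entries make a non-left turn (cross product ≤ 0).
  4. Final stack is the convex hull in CCW order: (7, -7), (8, -5), (8, 10), (-10, 7).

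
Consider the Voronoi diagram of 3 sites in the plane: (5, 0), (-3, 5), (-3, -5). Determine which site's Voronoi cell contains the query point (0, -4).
Nearest site = (-3, -5)

The Voronoi cell of site s contains exactly those query points closer to s than to any other site. Compute squared distances from q = (0, -4) to each site:
  (-3 − 0)² + (-5 − -4)² = 10
  (5 − 0)² + (0 − -4)² = 41
  (-3 − 0)² + (5 − -4)² = 90
Minimum is attained by (-3, -5), so q lies in its Voronoi cell.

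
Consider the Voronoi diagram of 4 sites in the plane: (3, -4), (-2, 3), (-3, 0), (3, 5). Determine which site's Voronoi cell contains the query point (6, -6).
Nearest site = (3, -4)

The Voronoi cell of site s contains exactly those query points closer to s than to any other site. Compute squared distances from q = (6, -6) to each site:
  (3 − 6)² + (-4 − -6)² = 13
  (-3 − 6)² + (0 − -6)² = 117
  (3 − 6)² + (5 − -6)² = 130
  (-2 − 6)² + (3 − -6)² = 145
Minimum is attained by (3, -4), so q lies in its Voronoi cell.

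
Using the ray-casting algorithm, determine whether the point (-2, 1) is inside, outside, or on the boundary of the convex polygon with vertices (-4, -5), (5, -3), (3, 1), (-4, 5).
The point (-2, 1) lies strictly inside the polygon

Cast a horizontal ray to the right from the query point and count how many polygon edges it crosses (each edge strictly once or zero times, handled with the usual half-open convention). 
Parity of crossings → odd ⇒ inside.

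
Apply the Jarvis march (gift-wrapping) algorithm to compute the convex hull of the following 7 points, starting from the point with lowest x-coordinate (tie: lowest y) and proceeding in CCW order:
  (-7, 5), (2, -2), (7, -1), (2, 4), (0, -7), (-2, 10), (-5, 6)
Hull (CCW) = [(-7, 5), (0, -7), (7, -1), (-2, 10)]

Jarvis march: at each step, from the current hull vertex p, select the next vertex q as the point such that every other point lies strictly to the left of (or on) the directed line p → q. (Equivalently: for every other point r, the cross product (q − p) × (r − p) ≥ 0.)
Starting point (lowest x, tie lowest y): (-7, 5). Wrap until returning to start. Resulting hull: (-7, 5), (0, -7), (7, -1), (-2, 10).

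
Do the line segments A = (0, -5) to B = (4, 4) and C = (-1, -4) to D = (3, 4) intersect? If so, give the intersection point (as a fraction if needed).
No (intersection of containing lines falls outside at least one segment)

Parametrize and solve: t = 3, s = 13/4. At least one of these is outside [0, 1], so the segments do not intersect.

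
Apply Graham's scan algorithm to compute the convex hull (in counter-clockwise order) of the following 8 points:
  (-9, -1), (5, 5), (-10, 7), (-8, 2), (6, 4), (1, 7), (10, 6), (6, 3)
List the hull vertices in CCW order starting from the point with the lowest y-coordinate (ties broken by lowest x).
Hull (CCW) = [(-9, -1), (6, 3), (10, 6), (1, 7), (-10, 7)]

Graham scan procedure:
  1. Find the pivot p₀ = point with lowest y (tie → lowest x): (-9, -1).
  2. Sort the remaining points by polar angle around p₀.
  3. Walk through sorted points, maintaining a stack; pop the top while the last three entries make a non-left turn (cross product ≤ 0).
  4. Final stack is the convex hull in CCW order: (-9, -1), (6, 3), (10, 6), (1, 7), (-10, 7).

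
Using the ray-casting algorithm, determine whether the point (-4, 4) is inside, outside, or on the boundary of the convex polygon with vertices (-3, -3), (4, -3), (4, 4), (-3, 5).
The point (-4, 4) lies strictly outside the polygon

Cast a horizontal ray to the right from the query point and count how many polygon edges it crosses (each edge strictly once or zero times, handled with the usual half-open convention). 
Parity of crossings → even ⇒ outside.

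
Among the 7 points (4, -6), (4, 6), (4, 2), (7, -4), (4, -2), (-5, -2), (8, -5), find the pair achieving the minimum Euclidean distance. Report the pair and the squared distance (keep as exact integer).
Pair = ((7, -4), (8, -5)); squared distance = 2

Compute all C(7, 2) = 21 pairwise squared distances (x_i − x_j)² + (y_i − y_j)². The minimum is 2, attained by the pair ((7, -4), (8, -5)).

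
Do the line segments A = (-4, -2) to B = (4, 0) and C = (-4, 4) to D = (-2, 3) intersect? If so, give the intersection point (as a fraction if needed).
No (intersection of containing lines falls outside at least one segment)

Parametrize and solve: t = 1, s = 4. At least one of these is outside [0, 1], so the segments do not intersect.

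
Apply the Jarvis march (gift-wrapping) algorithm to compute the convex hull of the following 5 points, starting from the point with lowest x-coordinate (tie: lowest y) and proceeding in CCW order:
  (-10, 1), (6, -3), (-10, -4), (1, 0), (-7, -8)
Hull (CCW) = [(-10, -4), (-7, -8), (6, -3), (1, 0), (-10, 1)]

Jarvis march: at each step, from the current hull vertex p, select the next vertex q as the point such that every other point lies strictly to the left of (or on) the directed line p → q. (Equivalently: for every other point r, the cross product (q − p) × (r − p) ≥ 0.)
Starting point (lowest x, tie lowest y): (-10, -4). Wrap until returning to start. Resulting hull: (-10, -4), (-7, -8), (6, -3), (1, 0), (-10, 1).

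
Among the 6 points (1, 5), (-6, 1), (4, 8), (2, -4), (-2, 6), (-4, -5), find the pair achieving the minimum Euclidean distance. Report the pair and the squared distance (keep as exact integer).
Pair = ((1, 5), (-2, 6)); squared distance = 10

Compute all C(6, 2) = 15 pairwise squared distances (x_i − x_j)² + (y_i − y_j)². The minimum is 10, attained by the pair ((1, 5), (-2, 6)).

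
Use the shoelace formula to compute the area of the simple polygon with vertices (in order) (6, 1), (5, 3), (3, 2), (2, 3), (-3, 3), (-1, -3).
Area = 63/2

Shoelace formula: Area = (1/2) |Σ_i (x_i · y_{i+1} − x_{i+1} · y_i)| (indices mod n). Compute each cross term:
  (6)(3) − (5)(1) = 13
  (5)(2) − (3)(3) = 1
  (3)(3) − (2)(2) = 5
  (2)(3) − (-3)(3) = 15
  (-3)(-3) − (-1)(3) = 12
  (-1)(1) − (6)(-3) = 17
Sum = 63, so (signed) Area = 63/2 = 63/2, |Area| = 63/2.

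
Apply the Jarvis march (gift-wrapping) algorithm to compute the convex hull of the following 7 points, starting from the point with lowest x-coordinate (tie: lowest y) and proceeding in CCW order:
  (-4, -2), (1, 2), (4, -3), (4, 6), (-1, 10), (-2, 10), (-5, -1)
Hull (CCW) = [(-5, -1), (-4, -2), (4, -3), (4, 6), (-1, 10), (-2, 10)]

Jarvis march: at each step, from the current hull vertex p, select the next vertex q as the point such that every other point lies strictly to the left of (or on) the directed line p → q. (Equivalently: for every other point r, the cross product (q − p) × (r − p) ≥ 0.)
Starting point (lowest x, tie lowest y): (-5, -1). Wrap until returning to start. Resulting hull: (-5, -1), (-4, -2), (4, -3), (4, 6), (-1, 10), (-2, 10).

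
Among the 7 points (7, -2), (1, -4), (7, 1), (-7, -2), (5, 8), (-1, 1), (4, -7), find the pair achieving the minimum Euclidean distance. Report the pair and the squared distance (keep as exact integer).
Pair = ((7, -2), (7, 1)); squared distance = 9

Compute all C(7, 2) = 21 pairwise squared distances (x_i − x_j)² + (y_i − y_j)². The minimum is 9, attained by the pair ((7, -2), (7, 1)).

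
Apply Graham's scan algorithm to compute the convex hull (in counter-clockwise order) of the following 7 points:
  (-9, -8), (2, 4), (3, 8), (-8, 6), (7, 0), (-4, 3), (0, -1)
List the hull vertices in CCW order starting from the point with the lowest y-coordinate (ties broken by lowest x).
Hull (CCW) = [(-9, -8), (7, 0), (3, 8), (-8, 6)]

Graham scan procedure:
  1. Find the pivot p₀ = point with lowest y (tie → lowest x): (-9, -8).
  2. Sort the remaining points by polar angle around p₀.
  3. Walk through sorted points, maintaining a stack; pop the top while the last three entries make a non-left turn (cross product ≤ 0).
  4. Final stack is the convex hull in CCW order: (-9, -8), (7, 0), (3, 8), (-8, 6).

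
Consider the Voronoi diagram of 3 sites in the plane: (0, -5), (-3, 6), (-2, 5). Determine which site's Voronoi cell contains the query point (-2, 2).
Nearest site = (-2, 5)

The Voronoi cell of site s contains exactly those query points closer to s than to any other site. Compute squared distances from q = (-2, 2) to each site:
  (-2 − -2)² + (5 − 2)² = 9
  (-3 − -2)² + (6 − 2)² = 17
  (0 − -2)² + (-5 − 2)² = 53
Minimum is attained by (-2, 5), so q lies in its Voronoi cell.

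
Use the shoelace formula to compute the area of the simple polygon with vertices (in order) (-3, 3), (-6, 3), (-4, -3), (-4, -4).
Area = 19/2

Shoelace formula: Area = (1/2) |Σ_i (x_i · y_{i+1} − x_{i+1} · y_i)| (indices mod n). Compute each cross term:
  (-3)(3) − (-6)(3) = 9
  (-6)(-3) − (-4)(3) = 30
  (-4)(-4) − (-4)(-3) = 4
  (-4)(3) − (-3)(-4) = -24
Sum = 19, so (signed) Area = 19/2 = 19/2, |Area| = 19/2.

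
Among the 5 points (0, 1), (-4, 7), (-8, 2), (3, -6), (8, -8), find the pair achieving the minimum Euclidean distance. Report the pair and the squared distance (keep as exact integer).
Pair = ((3, -6), (8, -8)); squared distance = 29

Compute all C(5, 2) = 10 pairwise squared distances (x_i − x_j)² + (y_i − y_j)². The minimum is 29, attained by the pair ((3, -6), (8, -8)).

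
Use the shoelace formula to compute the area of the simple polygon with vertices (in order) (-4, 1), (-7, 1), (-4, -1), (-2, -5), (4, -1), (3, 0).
Area = 30

Shoelace formula: Area = (1/2) |Σ_i (x_i · y_{i+1} − x_{i+1} · y_i)| (indices mod n). Compute each cross term:
  (-4)(1) − (-7)(1) = 3
  (-7)(-1) − (-4)(1) = 11
  (-4)(-5) − (-2)(-1) = 18
  (-2)(-1) − (4)(-5) = 22
  (4)(0) − (3)(-1) = 3
  (3)(1) − (-4)(0) = 3
Sum = 60, so (signed) Area = 60/2 = 30, |Area| = 30.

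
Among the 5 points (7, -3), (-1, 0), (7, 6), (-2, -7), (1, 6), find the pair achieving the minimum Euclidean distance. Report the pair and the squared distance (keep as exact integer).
Pair = ((7, 6), (1, 6)); squared distance = 36

Compute all C(5, 2) = 10 pairwise squared distances (x_i − x_j)² + (y_i − y_j)². The minimum is 36, attained by the pair ((7, 6), (1, 6)).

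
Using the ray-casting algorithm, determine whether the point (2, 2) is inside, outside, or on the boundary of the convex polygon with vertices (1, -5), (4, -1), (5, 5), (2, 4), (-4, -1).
The point (2, 2) lies strictly inside the polygon

Cast a horizontal ray to the right from the query point and count how many polygon edges it crosses (each edge strictly once or zero times, handled with the usual half-open convention). 
Parity of crossings → odd ⇒ inside.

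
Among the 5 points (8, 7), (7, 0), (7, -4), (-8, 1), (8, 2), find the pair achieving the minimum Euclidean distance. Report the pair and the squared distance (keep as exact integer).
Pair = ((7, 0), (8, 2)); squared distance = 5

Compute all C(5, 2) = 10 pairwise squared distances (x_i − x_j)² + (y_i − y_j)². The minimum is 5, attained by the pair ((7, 0), (8, 2)).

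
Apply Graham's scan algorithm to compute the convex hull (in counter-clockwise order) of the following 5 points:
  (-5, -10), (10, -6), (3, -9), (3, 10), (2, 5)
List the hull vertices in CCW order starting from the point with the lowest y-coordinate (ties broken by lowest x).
Hull (CCW) = [(-5, -10), (3, -9), (10, -6), (3, 10)]

Graham scan procedure:
  1. Find the pivot p₀ = point with lowest y (tie → lowest x): (-5, -10).
  2. Sort the remaining points by polar angle around p₀.
  3. Walk through sorted points, maintaining a stack; pop the top while the last three entries make a non-left turn (cross product ≤ 0).
  4. Final stack is the convex hull in CCW order: (-5, -10), (3, -9), (10, -6), (3, 10).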